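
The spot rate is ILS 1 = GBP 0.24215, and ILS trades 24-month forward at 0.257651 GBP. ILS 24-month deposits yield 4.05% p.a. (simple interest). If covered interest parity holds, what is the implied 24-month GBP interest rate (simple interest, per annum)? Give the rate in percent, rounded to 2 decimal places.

T = 2 years.
CIP gives F = S · g_GBP/g_ILS, so g_GBP/g_ILS = 0.257651/0.24215 = 1.0640140.
ILS growth factor: 1 + 0.0405×2 = 1.081000.
Hence g_GBP = 1.1501991.
(1.1501991 − 1)/T = 0.075100, i.e. 7.51%.

7.51%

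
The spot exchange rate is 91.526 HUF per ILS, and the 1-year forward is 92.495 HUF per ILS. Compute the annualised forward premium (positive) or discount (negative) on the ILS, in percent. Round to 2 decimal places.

T = 1 year.
Period premium: (92.495 − 91.526)/91.526 = 0.0105872.
Per annum: 0.0105872 / 1 = 0.010587 = 1.06%.

+1.06%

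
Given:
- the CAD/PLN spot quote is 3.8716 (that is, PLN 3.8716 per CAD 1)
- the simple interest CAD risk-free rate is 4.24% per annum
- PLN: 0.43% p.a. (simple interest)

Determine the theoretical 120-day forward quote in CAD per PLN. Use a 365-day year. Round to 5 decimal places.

0.26152

T = 120/365 years.
Growth of 1 PLN over T: 1 + 0.0043×120/365 = 1.0014137.
CAD accumulates by 1 + 0.0424×120/365 = 1.0139397.
So F = 3.8716 × 1.0014137 / 1.0139397 = 3.823771 (PLN/CAD).
Quoted the other way: 1/3.823771 = 0.26152 CAD per PLN.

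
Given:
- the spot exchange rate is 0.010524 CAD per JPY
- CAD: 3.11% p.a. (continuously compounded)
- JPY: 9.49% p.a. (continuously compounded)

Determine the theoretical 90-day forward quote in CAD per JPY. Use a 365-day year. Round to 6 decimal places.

T = 90/365 years.
CAD accumulates by e^(0.0311×90/365) = 1.007698.
JPY accumulates by e^(0.0949×90/365) = 1.0236759.
So F = 0.010524 × 1.007698 / 1.0236759 = 0.01035974 (CAD/JPY).

0.010360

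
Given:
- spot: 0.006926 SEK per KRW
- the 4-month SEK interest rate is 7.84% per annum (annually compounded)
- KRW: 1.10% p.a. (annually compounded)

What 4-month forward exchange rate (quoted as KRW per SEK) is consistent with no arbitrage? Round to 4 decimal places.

T = 4/12 years.
SEK growth factor: (1 + 0.0784)^(4/12) = 1.025478658.
KRW growth factor: (1 + 0.0110)^(4/12) = 1.003653304.
So F = 0.006926 × 1.025478658 / 1.003653304 = 0.00707661217 (SEK/KRW).
Invert for KRW per SEK: 1 / 0.00707661217 = 141.3106.

141.3106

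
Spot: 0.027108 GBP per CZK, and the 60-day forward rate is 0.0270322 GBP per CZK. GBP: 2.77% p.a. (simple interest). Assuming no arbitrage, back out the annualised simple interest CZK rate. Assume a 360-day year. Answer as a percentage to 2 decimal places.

T = 60/360 years.
By CIP, F/S equals the GBP-to-CZK growth ratio: 0.0270322/0.027108 = 0.9972038.
The GBP side grows by 1 + 0.0277×60/360 = 1.0046167.
So the CZK growth factor = 1.0074337.
r = (1.0074337 − 1)/(60/360) = 0.044602 → 4.46%.

4.46%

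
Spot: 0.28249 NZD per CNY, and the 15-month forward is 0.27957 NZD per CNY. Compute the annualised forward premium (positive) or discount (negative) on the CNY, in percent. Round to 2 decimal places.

T = 15/12 years.
Period premium: (0.27957 − 0.28249)/0.28249 = -0.0103366.
Per annum: -0.0103366 / (15/12) = -0.008269 = -0.83%.

-0.83%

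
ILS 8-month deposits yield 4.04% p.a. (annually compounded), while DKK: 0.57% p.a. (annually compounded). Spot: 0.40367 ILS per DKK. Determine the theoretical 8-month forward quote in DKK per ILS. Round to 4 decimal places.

T = 8/12 years.
ILS growth factor: (1 + 0.0404)^(8/12) = 1.0267552.
DKK accumulates by (1 + 0.0057)^(8/12) = 1.0037964.
So F = 0.40367 × 1.0267552 / 1.0037964 = 0.4129027 (ILS/DKK).
Quoted the other way: 1/0.4129027 = 2.4219 DKK per ILS.

2.4219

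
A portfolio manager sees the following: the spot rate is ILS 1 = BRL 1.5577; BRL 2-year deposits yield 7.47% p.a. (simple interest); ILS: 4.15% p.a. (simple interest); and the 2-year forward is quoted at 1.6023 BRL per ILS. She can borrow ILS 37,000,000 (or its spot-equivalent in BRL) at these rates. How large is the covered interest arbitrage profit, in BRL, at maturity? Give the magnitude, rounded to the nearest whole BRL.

T = 2 years.
Invest the ILS and cover forward: 37,000,000 × 1.083000 × 1.6023 = BRL 64,205,763.30.
Convert at spot and invest in BRL: 37,000,000 × 1.5577 × 1.149400 = BRL 66,245,554.06.
The quoted forward undervalues ILS, so borrow ILS, convert to BRL at spot, deposit the BRL at 7.47%, and buy ILS forward at 1.6023 to cover the loan.
Arbitrage profit = |64,205,763.30 − 66,245,554.06| = BRL 2,039,791.

BRL 2,039,791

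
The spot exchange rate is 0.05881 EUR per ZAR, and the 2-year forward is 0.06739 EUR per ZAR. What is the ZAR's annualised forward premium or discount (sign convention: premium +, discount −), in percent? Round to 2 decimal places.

T = 2 years.
(F − S)/S = (0.06739 − 0.05881)/0.05881 = 0.1458936.
Per annum: 0.1458936 / 2 = 0.072947 = 7.29%.

+7.29%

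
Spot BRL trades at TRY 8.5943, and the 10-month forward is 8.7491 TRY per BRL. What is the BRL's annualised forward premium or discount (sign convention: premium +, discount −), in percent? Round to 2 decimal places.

T = 10/12 years.
(F − S)/S = (8.7491 − 8.5943)/8.5943 = 0.0180119.
×(1/T) gives 2.16% p.a.

+2.16%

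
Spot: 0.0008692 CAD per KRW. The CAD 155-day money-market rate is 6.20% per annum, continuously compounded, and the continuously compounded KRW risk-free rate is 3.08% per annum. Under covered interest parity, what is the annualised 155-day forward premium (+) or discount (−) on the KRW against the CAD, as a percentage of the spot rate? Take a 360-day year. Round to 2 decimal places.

+3.14%

T = 155/360 years.
CIP forward (CAD per KRW) = 0.0008692 × 1.0270539/1.0133494 = 0.0008809550.
Annualised premium = (F − S)/S × (1/T) = (0.0008809550 − 0.0008692)/0.0008692 ÷ (155/360) = 3.14%.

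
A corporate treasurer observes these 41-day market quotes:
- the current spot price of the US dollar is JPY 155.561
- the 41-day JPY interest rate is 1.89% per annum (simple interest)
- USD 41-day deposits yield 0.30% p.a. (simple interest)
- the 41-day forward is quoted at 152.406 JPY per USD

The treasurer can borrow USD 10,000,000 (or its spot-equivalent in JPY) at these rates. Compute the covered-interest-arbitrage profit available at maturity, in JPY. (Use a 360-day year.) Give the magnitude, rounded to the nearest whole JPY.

T = 41/360 years.
Route A — deposit USD, sell forward: 10,000,000 × 1.000341666667 × 152.406 = JPY 1,524,580,720.50.
Route B — convert at spot, deposit JPY: 10,000,000 × 155.561 × 1.0021525 = JPY 1,558,958,450.53.
The quoted forward undervalues USD, so borrow USD, convert to JPY at spot, deposit the JPY at 1.89%, and buy USD forward at 152.406 to cover the loan.
Arbitrage profit = |1,524,580,720.50 − 1,558,958,450.53| = JPY 34,377,730.

JPY 34,377,730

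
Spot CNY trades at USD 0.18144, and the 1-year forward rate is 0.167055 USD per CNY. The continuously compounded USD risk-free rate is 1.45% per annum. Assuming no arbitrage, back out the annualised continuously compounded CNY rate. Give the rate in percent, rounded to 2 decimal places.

T = 1 year.
By CIP, F/S equals the USD-to-CNY growth ratio: 0.167055/0.18144 = 0.9207176.
The USD side grows by e^(0.0145×1) = 1.0146056.
So the CNY growth factor = 1.1019726.
r = ln(1.1019726)/1 = 0.097102 → 9.71%.

9.71%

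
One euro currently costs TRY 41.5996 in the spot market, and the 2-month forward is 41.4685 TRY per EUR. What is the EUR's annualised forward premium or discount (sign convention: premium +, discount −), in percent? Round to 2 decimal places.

-1.89%

T = 2/12 years.
Period premium: (41.4685 − 41.5996)/41.5996 = -0.0031515.
Per annum: -0.0031515 / (2/12) = -0.018909 = -1.89%.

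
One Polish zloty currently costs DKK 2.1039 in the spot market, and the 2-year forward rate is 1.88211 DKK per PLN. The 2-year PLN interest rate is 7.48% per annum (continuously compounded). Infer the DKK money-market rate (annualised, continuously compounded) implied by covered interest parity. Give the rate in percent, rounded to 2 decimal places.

1.91%

T = 2 years.
CIP gives F = S · g_DKK/g_PLN, so g_DKK/g_PLN = 1.88211/2.1039 = 0.8945815.
The PLN side grows by e^(0.0748×2) = 1.1613696.
So the DKK growth factor = 1.0389398.
r = ln(1.0389398)/2 = 0.019100 → 1.91%.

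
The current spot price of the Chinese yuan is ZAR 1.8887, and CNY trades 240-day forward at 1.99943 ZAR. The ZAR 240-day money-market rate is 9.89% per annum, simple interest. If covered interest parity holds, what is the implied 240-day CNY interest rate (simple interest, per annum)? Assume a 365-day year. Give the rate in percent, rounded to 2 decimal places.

0.92%

T = 240/365 years.
By CIP, F/S equals the ZAR-to-CNY growth ratio: 1.99943/1.8887 = 1.0586276.
ZAR growth factor: 1 + 0.0989×240/365 = 1.0650301.
Hence g_CNY = 1.0060479.
r = (1.0060479 − 1)/(240/365) = 0.009198 → 0.92%.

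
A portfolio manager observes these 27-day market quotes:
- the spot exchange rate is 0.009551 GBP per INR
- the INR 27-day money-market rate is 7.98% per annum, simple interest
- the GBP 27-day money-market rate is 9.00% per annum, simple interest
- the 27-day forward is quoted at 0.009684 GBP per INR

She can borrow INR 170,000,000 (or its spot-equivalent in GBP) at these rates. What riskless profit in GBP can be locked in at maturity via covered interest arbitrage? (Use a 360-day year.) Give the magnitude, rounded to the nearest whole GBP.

GBP 21,503

T = 27/360 years.
Keep in INR, deliver into the forward: 170,000,000·1.005985·0.009684 = GBP 1,656,132.99.
Swap to GBP now, deposit: 170,000,000·0.009551·1.006750 = GBP 1,634,629.77.
The quoted forward overvalues INR, so borrow GBP, buy INR at spot, deposit the INR at 7.98%, and sell the proceeds forward at 0.009684.
Profit = 1,656,132.99 − 1,634,629.77 = GBP 21,503.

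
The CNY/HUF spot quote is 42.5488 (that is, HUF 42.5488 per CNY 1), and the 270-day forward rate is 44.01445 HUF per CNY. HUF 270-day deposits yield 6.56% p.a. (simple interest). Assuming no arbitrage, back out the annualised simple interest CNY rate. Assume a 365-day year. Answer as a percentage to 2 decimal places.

T = 270/365 years.
By CIP, F/S equals the HUF-to-CNY growth ratio: 44.01445/42.5488 = 1.0344463.
HUF growth factor: 1 + 0.0656×270/365 = 1.048526.
That pins the CNY growth at 1.0136109.
r = (1.0136109 − 1)/(270/365) = 0.018400 → 1.84%.

1.84%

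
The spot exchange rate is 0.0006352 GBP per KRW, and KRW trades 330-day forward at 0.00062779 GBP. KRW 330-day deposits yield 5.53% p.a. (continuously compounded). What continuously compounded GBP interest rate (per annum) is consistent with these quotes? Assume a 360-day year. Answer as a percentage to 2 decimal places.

T = 330/360 years.
By CIP, F/S equals the GBP-to-KRW growth ratio: 0.00062779/0.0006352 = 0.9883344.
KRW growth factor: e^(0.0553×330/360) = 1.0519985.
So the GBP growth factor = 1.0397263.
Take logs: ln 1.0397263 / (330/360) = 0.042499, so 4.25%.

4.25%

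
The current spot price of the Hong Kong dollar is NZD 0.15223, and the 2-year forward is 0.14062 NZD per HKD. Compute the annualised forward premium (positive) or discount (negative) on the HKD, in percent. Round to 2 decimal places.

-3.81%

T = 2 years.
Period premium: (0.14062 − 0.15223)/0.15223 = -0.0762662.
Per annum: -0.0762662 / 2 = -0.038133 = -3.81%.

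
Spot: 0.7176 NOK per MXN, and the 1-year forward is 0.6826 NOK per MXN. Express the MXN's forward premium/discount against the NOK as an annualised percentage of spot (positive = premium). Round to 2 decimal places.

-4.88%

T = 1 year.
MXN trades forward at -4.87737% vs spot over the period.
Annualise by dividing by T: -0.0487737 / 1 = -0.048774 → -4.88%.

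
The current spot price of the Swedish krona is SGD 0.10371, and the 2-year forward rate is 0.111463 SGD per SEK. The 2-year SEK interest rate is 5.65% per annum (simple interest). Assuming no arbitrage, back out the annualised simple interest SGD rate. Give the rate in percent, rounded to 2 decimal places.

9.81%

T = 2 years.
CIP gives F = S · g_SGD/g_SEK, so g_SGD/g_SEK = 0.111463/0.10371 = 1.0747565.
The SEK side grows by 1 + 0.0565×2 = 1.113000.
Hence g_SGD = 1.196204.
(1.196204 − 1)/T = 0.098102, i.e. 9.81%.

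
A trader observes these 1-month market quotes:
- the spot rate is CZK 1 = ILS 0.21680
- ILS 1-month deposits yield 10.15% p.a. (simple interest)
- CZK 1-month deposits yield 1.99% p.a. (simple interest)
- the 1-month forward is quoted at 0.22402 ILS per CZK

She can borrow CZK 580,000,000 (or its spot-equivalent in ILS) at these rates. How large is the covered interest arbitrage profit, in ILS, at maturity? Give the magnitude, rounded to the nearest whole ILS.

ILS 3,339,485

T = 1/12 years.
Keep in CZK, deliver into the forward: 580,000,000·1.00165833333·0.22402 = ILS 130,147,069.90.
Swap to ILS now, deposit: 580,000,000·0.21680·1.00845833333 = ILS 126,807,584.67.
The quoted forward overvalues CZK, so borrow ILS, buy CZK at spot, deposit the CZK at 1.99%, and sell the proceeds forward at 0.22402.
The gap between the two covered legs is ILS 3,339,485.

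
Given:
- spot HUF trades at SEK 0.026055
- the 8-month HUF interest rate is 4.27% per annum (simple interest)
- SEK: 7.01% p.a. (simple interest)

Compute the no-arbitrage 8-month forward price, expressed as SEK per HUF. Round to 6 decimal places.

0.026518

T = 8/12 years.
Growth of 1 SEK over T: 1 + 0.0701×8/12 = 1.0467333.
Growth of 1 HUF over T: 1 + 0.0427×8/12 = 1.0284667.
Forward (SEK per HUF) = 0.026055 × 1.0467333 / 1.0284667 = 0.02651776.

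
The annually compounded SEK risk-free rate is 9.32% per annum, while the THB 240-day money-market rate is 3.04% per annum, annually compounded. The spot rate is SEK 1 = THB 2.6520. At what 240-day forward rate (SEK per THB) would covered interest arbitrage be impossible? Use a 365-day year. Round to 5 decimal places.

T = 240/365 years.
THB growth factor: (1 + 0.0304)^(240/365) = 1.0198864.
SEK accumulates by (1 + 0.0932)^(240/365) = 1.0603429.
So F = 2.652 × 1.0198864 / 1.0603429 = 2.550815 (THB/SEK).
Invert for SEK per THB: 1 / 2.550815 = 0.39203.

0.39203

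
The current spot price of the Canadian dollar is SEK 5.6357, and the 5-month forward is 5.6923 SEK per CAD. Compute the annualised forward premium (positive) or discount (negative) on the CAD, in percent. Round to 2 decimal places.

+2.41%

T = 5/12 years.
CAD trades forward at +1.00431% vs spot over the period.
Annualise by dividing by T: 0.0100431 / (5/12) = 0.024103 → 2.41%.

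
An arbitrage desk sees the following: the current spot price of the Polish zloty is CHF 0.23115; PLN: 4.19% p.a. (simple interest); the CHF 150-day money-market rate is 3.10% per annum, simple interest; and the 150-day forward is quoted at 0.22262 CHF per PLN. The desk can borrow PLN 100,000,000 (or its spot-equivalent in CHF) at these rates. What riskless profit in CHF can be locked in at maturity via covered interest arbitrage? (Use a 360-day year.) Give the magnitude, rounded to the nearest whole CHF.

CHF 762,911

T = 150/360 years.
Route A — deposit PLN, sell forward: 100,000,000 × 1.0174583333 × 0.22262 = CHF 22,650,657.42.
Route B — convert at spot, deposit CHF: 100,000,000 × 0.23115 × 1.0129166667 = CHF 23,413,568.75.
The quoted forward undervalues PLN, so borrow PLN, convert to CHF at spot, deposit the CHF at 3.10%, and buy PLN forward at 0.22262 to cover the loan.
The gap between the two covered legs is CHF 762,911.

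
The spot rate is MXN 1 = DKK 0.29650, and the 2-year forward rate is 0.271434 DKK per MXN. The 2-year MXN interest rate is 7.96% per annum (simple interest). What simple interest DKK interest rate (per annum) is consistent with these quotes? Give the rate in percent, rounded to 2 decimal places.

3.06%

T = 2 years.
F/S = 0.271434/0.2965 = 0.9154604 = (growth of DKK) / (growth of MXN).
The MXN side grows by 1 + 0.0796×2 = 1.159200.
Hence g_DKK = 1.0612017.
r = (1.0612017 − 1)/2 = 0.030601 → 3.06%.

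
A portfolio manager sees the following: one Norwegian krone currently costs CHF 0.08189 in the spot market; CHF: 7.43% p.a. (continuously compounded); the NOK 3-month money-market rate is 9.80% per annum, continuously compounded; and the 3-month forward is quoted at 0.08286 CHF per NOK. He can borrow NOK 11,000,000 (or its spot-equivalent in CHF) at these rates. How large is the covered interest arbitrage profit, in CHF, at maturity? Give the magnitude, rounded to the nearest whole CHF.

T = 3/12 years.
Invest the NOK and cover forward: 11,000,000 × 1.02480259 × 0.08286 = CHF 934,066.57.
Convert at spot and invest in CHF: 11,000,000 × 0.08189 × 1.01874859 = CHF 917,678.54.
The quoted forward overvalues NOK, so borrow CHF, buy NOK at spot, deposit the NOK at 9.80%, and sell the proceeds forward at 0.08286.
The gap between the two covered legs is CHF 16,388.

CHF 16,388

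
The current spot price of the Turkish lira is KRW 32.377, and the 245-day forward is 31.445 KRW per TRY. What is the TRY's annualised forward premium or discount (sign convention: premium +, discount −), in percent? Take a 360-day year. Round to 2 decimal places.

-4.23%

T = 245/360 years.
(F − S)/S = (31.445 − 32.377)/32.377 = -0.0287859.
×(1/T) gives -4.23% p.a.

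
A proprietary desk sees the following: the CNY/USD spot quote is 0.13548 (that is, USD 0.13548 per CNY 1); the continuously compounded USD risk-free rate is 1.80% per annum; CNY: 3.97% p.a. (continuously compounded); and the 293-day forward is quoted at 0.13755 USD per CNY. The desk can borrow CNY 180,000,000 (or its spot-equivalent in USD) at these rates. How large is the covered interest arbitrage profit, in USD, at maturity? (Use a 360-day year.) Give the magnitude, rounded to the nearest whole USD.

T = 293/360 years.
Keep in CNY, deliver into the forward: 180,000,000·1.0328390698·0.13755 = USD 25,572,062.53.
Swap to USD now, deposit: 180,000,000·0.13548·1.0147578372 = USD 24,746,290.52.
The quoted forward overvalues CNY, so borrow USD, buy CNY at spot, deposit the CNY at 3.97%, and sell the proceeds forward at 0.13755.
Arbitrage profit = |25,572,062.53 − 24,746,290.52| = USD 825,772.

USD 825,772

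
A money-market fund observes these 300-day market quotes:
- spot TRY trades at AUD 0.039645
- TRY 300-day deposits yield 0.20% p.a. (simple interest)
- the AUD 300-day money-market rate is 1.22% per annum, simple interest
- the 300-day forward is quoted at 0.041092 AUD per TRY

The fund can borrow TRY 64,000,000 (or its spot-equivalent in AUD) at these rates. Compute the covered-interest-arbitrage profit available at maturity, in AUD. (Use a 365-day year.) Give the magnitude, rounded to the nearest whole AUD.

T = 300/365 years.
Keep in TRY, deliver into the forward: 64,000,000·1.001643836·0.041092 = AUD 2,634,211.10.
Swap to AUD now, deposit: 64,000,000·0.039645·1.010027397 = AUD 2,562,722.31.
The quoted forward overvalues TRY, so borrow AUD, buy TRY at spot, deposit the TRY at 0.20%, and sell the proceeds forward at 0.041092.
The gap between the two covered legs is AUD 71,489.

AUD 71,489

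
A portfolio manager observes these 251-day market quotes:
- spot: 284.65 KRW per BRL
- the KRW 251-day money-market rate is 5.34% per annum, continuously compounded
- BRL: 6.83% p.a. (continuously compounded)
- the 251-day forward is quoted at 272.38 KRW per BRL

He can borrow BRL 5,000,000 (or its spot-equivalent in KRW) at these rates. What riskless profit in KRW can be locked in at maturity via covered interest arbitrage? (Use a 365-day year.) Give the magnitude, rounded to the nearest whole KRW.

T = 251/365 years.
Invest the BRL and cover forward: 5,000,000 × 1.048088412282 × 272.38 = KRW 1,427,391,608.69.
Convert at spot and invest in KRW: 5,000,000 × 284.65 × 1.037404212787 = KRW 1,476,485,545.85.
The quoted forward undervalues BRL, so borrow BRL, convert to KRW at spot, deposit the KRW at 5.34%, and buy BRL forward at 272.38 to cover the loan.
Arbitrage profit = |1,427,391,608.69 − 1,476,485,545.85| = KRW 49,093,937.

KRW 49,093,937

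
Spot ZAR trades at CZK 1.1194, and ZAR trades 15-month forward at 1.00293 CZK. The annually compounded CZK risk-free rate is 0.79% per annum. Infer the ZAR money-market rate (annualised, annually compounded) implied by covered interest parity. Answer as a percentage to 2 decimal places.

T = 15/12 years.
CIP gives F = S · g_CZK/g_ZAR, so g_CZK/g_ZAR = 1.00293/1.1194 = 0.8959532.
CZK growth factor: (1 + 0.0079)^(15/12) = 1.0098847.
So the ZAR growth factor = 1.1271623.
r = 1.1271623^(12/15) − 1 = 0.100498 → 10.05%.

10.05%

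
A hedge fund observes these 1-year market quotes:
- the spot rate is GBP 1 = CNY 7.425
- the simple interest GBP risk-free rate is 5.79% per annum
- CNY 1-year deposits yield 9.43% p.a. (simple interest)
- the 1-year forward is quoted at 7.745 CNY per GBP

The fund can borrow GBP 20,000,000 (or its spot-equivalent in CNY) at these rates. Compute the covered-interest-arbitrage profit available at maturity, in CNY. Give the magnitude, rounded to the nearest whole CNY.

CNY 1,365,160

T = 1 year.
Route A — deposit GBP, sell forward: 20,000,000 × 1.057900 × 7.745 = CNY 163,868,710.00.
Route B — convert at spot, deposit CNY: 20,000,000 × 7.425 × 1.094300 = CNY 162,503,550.00.
The quoted forward overvalues GBP, so borrow CNY, buy GBP at spot, deposit the GBP at 5.79%, and sell the proceeds forward at 7.745.
The gap between the two covered legs is CNY 1,365,160.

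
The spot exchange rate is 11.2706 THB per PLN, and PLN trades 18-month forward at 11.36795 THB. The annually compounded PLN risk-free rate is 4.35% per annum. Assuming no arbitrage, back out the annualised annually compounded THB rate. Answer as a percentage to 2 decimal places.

4.95%

T = 18/12 years.
F/S = 11.36795/11.2706 = 1.0086375 = (growth of THB) / (growth of PLN).
The PLN side grows by (1 + 0.0435)^(18/12) = 1.0659545.
So the THB growth factor = 1.0751617.
r = 1.0751617^(12/18) − 1 = 0.049500 → 4.95%.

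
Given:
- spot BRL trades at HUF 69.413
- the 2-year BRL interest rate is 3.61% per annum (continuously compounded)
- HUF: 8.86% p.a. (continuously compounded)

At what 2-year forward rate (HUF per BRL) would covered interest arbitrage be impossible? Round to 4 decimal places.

77.0978

T = 2 years.
Growth of 1 HUF over T: e^(0.0886×2) = 1.19386984.
BRL growth factor: e^(0.0361×2) = 1.0748703.
Forward (HUF per BRL) = 69.413 × 1.19386984 / 1.0748703 = 77.097755.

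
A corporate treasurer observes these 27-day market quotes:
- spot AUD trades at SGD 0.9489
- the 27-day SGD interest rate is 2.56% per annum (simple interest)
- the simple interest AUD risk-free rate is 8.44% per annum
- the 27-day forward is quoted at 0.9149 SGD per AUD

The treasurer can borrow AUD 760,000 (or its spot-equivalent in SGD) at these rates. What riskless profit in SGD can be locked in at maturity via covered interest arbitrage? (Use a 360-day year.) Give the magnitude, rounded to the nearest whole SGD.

T = 27/360 years.
Route A — deposit AUD, sell forward: 760,000 × 1.006330 × 0.9149 = SGD 699,725.40.
Route B — convert at spot, deposit SGD: 760,000 × 0.9489 × 1.001920 = SGD 722,548.63.
The quoted forward undervalues AUD, so borrow AUD, convert to SGD at spot, deposit the SGD at 2.56%, and buy AUD forward at 0.9149 to cover the loan.
Arbitrage profit = |699,725.40 − 722,548.63| = SGD 22,823.

SGD 22,823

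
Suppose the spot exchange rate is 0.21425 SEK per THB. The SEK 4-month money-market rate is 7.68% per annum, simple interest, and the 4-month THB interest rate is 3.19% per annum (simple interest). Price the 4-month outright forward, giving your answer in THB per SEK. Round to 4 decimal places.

4.5993

T = 4/12 years.
SEK accumulates by 1 + 0.0768×4/12 = 1.025600.
THB accumulates by 1 + 0.0319×4/12 = 1.0106333.
Forward (SEK per THB) = 0.21425 × 1.025600 / 1.0106333 = 0.2174229.
Quoted the other way: 1/0.2174229 = 4.5993 THB per SEK.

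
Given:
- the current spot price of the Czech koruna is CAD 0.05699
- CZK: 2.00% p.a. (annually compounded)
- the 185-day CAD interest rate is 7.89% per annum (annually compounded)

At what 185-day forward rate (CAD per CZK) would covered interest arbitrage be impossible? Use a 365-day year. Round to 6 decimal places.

0.058635

T = 185/365 years.
CAD growth factor: (1 + 0.0789)^(185/365) = 1.0392415.
CZK accumulates by (1 + 0.0200)^(185/365) = 1.0100875.
So F = 0.05699 × 1.0392415 / 1.0100875 = 0.05863489 (CAD/CZK).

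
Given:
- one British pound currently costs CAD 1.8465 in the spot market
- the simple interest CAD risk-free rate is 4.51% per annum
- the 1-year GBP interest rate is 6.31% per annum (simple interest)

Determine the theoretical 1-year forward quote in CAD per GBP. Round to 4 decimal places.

T = 1 year.
CAD growth factor: 1 + 0.0451×1 = 1.045100.
GBP accumulates by 1 + 0.0631×1 = 1.063100.
Forward (CAD per GBP) = 1.8465 × 1.045100 / 1.063100 = 1.815236.

1.8152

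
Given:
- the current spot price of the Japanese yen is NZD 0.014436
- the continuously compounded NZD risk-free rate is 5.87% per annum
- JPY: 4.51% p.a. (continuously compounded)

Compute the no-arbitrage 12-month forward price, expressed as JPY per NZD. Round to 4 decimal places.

68.3356

T = 1 year.
NZD accumulates by e^(0.0587×1) = 1.06045706.
JPY growth factor: e^(0.0451×1) = 1.04613247.
Forward (NZD per JPY) = 0.014436 × 1.06045706 / 1.04613247 = 0.014633671.
Quoted the other way: 1/0.014633671 = 68.3356 JPY per NZD.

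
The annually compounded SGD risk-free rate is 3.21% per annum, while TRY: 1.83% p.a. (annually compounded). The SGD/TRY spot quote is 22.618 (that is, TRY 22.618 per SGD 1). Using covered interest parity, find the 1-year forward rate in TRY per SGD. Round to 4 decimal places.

22.3156

T = 1 year.
Growth of 1 TRY over T: (1 + 0.0183)^1 = 1.018300.
Growth of 1 SGD over T: (1 + 0.0321)^1 = 1.032100.
Forward (TRY per SGD) = 22.618 × 1.018300 / 1.032100 = 22.315579.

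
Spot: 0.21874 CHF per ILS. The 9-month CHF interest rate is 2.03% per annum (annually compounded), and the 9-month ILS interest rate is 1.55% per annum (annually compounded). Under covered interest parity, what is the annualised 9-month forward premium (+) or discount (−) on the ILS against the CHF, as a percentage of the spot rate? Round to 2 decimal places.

T = 9/12 years.
No-arbitrage forward: 0.21874 × 1.0151867 / 1.0116026 = 0.21951499 CHF/ILS.
(F − S)/S ÷ T = (0.21951499 − 0.21874)/0.21874/(9/12) = 0.004724 → 0.47%.

+0.47%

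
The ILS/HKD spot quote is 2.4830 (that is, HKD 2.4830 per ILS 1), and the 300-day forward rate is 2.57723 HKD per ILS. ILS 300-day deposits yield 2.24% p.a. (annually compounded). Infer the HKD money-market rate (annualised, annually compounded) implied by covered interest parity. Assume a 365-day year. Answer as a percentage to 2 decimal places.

T = 300/365 years.
CIP gives F = S · g_HKD/g_ILS, so g_HKD/g_ILS = 2.57723/2.483 = 1.0379501.
ILS growth factor: (1 + 0.0224)^(300/365) = 1.0183746.
So the HKD growth factor = 1.057022.
r = 1.057022^(365/300) − 1 = 0.069799 → 6.98%.

6.98%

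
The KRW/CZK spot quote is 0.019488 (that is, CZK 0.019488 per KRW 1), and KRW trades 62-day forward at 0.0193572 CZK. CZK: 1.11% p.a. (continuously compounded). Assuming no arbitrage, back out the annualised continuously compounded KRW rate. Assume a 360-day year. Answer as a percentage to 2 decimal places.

T = 62/360 years.
F/S = 0.0193572/0.019488 = 0.9932882 = (growth of CZK) / (growth of KRW).
The CZK side grows by e^(0.0111×62/360) = 1.0019135.
So the KRW growth factor = 1.0086836.
r = ln(1.0086836)/(62/360) = 0.050203 → 5.02%.

5.02%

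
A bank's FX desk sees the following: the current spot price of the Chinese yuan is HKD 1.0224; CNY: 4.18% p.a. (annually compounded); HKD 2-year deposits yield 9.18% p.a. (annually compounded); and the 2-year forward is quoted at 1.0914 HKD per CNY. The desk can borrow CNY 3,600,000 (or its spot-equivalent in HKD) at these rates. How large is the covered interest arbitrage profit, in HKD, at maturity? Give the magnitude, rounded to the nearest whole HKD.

T = 2 years.
Keep in CNY, deliver into the forward: 3,600,000·1.08534724·1.0914 = HKD 4,264,372.72.
Swap to HKD now, deposit: 3,600,000·1.0224·1.19202724 = HKD 4,387,423.14.
The quoted forward undervalues CNY, so borrow CNY, convert to HKD at spot, deposit the HKD at 9.18%, and buy CNY forward at 1.0914 to cover the loan.
Profit = 4,387,423.14 − 4,264,372.72 = HKD 123,050.

HKD 123,050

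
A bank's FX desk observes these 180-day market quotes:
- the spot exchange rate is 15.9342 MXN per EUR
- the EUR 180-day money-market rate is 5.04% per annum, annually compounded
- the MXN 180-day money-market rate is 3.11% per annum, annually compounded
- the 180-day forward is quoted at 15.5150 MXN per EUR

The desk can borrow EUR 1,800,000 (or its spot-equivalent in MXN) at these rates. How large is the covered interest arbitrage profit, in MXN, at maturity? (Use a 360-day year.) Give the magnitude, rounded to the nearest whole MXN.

MXN 502,034

T = 180/360 years.
Keep in EUR, deliver into the forward: 1,800,000·1.024890238·15.5150 = MXN 28,622,109.68.
Swap to MXN now, deposit: 1,800,000·15.9342·1.015430943 = MXN 29,124,143.52.
The quoted forward undervalues EUR, so borrow EUR, convert to MXN at spot, deposit the MXN at 3.11%, and buy EUR forward at 15.5150 to cover the loan.
The gap between the two covered legs is MXN 502,034.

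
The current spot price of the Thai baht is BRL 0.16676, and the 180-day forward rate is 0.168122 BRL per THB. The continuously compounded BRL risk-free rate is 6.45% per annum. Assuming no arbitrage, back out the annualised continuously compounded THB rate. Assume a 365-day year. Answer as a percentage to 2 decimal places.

4.80%

T = 180/365 years.
CIP gives F = S · g_BRL/g_THB, so g_BRL/g_THB = 0.168122/0.16676 = 1.0081674.
The BRL side grows by e^(0.0645×180/365) = 1.0323195.
That pins the THB growth at 1.0239564.
r = ln(1.0239564)/(180/365) = 0.048006 → 4.80%.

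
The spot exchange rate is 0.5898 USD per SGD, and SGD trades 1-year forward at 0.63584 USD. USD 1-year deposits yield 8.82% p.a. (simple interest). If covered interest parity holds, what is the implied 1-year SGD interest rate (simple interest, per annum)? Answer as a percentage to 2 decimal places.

0.94%

T = 1 year.
CIP gives F = S · g_USD/g_SGD, so g_USD/g_SGD = 0.63584/0.5898 = 1.0780604.
The USD side grows by 1 + 0.0882×1 = 1.088200.
That pins the SGD growth at 1.0094054.
r = (1.0094054 − 1)/1 = 0.009405 → 0.94%.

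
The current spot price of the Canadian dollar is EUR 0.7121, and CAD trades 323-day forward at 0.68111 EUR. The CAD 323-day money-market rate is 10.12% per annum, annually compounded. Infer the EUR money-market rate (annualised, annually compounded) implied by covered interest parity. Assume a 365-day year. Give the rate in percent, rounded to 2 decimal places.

4.72%

T = 323/365 years.
F/S = 0.68111/0.7121 = 0.9564808 = (growth of EUR) / (growth of CAD).
The CAD side grows by (1 + 0.1012)^(323/365) = 1.0890523.
So the EUR growth factor = 1.0416576.
Annualise: 1.0416576^(365/323) − 1 = 0.047200 = 4.72%.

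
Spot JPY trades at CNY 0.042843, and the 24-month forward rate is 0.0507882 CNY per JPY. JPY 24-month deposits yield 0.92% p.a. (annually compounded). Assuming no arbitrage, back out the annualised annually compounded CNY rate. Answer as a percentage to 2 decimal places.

9.88%

T = 2 years.
F/S = 0.0507882/0.042843 = 1.1854492 = (growth of CNY) / (growth of JPY).
The JPY side grows by (1 + 0.0092)^2 = 1.0184846.
Hence g_CNY = 1.2073618.
r = 1.2073618^(1/2) − 1 = 0.098800 → 9.88%.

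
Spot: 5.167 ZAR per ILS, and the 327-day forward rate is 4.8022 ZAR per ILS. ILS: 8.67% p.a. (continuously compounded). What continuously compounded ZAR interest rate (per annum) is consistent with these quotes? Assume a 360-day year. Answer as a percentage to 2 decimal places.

0.61%

T = 327/360 years.
By CIP, F/S equals the ZAR-to-ILS growth ratio: 4.8022/5.167 = 0.9293981.
The ILS side grows by e^(0.0867×327/360) = 1.0819365.
Hence g_ZAR = 1.0055497.
Take logs: ln 1.0055497 / (327/360) = 0.006093, so 0.61%.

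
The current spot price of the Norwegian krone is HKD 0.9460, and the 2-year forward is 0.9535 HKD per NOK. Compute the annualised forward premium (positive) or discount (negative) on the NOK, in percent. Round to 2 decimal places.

T = 2 years.
NOK trades forward at +0.79281% vs spot over the period.
Annualise by dividing by T: 0.0079281 / 2 = 0.003964 → 0.40%.

+0.40%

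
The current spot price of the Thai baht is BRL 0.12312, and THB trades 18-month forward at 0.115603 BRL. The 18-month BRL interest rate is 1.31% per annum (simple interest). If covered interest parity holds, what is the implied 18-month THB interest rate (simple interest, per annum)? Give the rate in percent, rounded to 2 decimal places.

5.73%

T = 18/12 years.
CIP gives F = S · g_BRL/g_THB, so g_BRL/g_THB = 0.115603/0.12312 = 0.9389457.
The BRL side grows by 1 + 0.0131×18/12 = 1.019650.
So the THB growth factor = 1.085952.
r = (1.085952 − 1)/(18/12) = 0.057301 → 5.73%.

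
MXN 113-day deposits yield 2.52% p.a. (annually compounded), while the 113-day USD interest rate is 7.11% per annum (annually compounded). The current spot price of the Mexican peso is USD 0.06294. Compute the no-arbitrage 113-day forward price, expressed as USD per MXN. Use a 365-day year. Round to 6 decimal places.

0.063799

T = 113/365 years.
USD accumulates by (1 + 0.0711)^(113/365) = 1.0214922.
MXN accumulates by (1 + 0.0252)^(113/365) = 1.0077347.
CIP: F = S · (grow USD)/(grow MXN) = 0.06294 × 1.0214922/1.0077347 = 0.06379925 USD per MXN.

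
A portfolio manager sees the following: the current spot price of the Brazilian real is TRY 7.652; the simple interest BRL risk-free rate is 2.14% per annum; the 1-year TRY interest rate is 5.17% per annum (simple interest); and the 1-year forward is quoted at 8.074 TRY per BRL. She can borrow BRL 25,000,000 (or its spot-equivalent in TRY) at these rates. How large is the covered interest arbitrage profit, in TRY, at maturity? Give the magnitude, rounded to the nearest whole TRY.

T = 1 year.
Route A — deposit BRL, sell forward: 25,000,000 × 1.021400 × 8.074 = TRY 206,169,590.00.
Route B — convert at spot, deposit TRY: 25,000,000 × 7.652 × 1.051700 = TRY 201,190,210.00.
The quoted forward overvalues BRL, so borrow TRY, buy BRL at spot, deposit the BRL at 2.14%, and sell the proceeds forward at 8.074.
Profit = 206,169,590.00 − 201,190,210.00 = TRY 4,979,380.

TRY 4,979,380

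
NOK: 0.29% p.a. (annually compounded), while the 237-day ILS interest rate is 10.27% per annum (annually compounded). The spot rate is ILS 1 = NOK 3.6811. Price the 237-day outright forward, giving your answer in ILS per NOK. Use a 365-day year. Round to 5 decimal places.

T = 237/365 years.
NOK accumulates by (1 + 0.0029)^(237/365) = 1.0018821.
Growth of 1 ILS over T: (1 + 0.1027)^(237/365) = 1.0655362.
Forward (NOK per ILS) = 3.6811 × 1.0018821 / 1.0655362 = 3.461195.
Invert for ILS per NOK: 1 / 3.461195 = 0.28892.

0.28892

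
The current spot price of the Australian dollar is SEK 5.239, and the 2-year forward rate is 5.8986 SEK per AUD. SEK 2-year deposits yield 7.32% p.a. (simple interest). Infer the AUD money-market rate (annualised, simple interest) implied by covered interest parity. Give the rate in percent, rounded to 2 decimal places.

T = 2 years.
By CIP, F/S equals the SEK-to-AUD growth ratio: 5.8986/5.239 = 1.1259019.
SEK growth factor: 1 + 0.0732×2 = 1.146400.
Hence g_AUD = 1.0182059.
r = (1.0182059 − 1)/2 = 0.009103 → 0.91%.

0.91%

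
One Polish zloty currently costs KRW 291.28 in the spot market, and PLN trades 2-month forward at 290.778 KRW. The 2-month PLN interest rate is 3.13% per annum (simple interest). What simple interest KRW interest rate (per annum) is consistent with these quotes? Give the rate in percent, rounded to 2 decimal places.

T = 2/12 years.
By CIP, F/S equals the KRW-to-PLN growth ratio: 290.778/291.28 = 0.9982766.
The PLN side grows by 1 + 0.0313×2/12 = 1.0052167.
That pins the KRW growth at 1.0034843.
r = (1.0034843 − 1)/(2/12) = 0.020906 → 2.09%.

2.09%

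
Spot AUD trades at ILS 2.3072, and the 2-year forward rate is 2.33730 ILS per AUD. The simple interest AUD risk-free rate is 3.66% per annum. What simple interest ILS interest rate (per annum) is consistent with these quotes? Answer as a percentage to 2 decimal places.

4.36%

T = 2 years.
F/S = 2.3373/2.3072 = 1.0130461 = (growth of ILS) / (growth of AUD).
AUD growth factor: 1 + 0.0366×2 = 1.073200.
So the ILS growth factor = 1.0872011.
r = (1.0872011 − 1)/2 = 0.043601 → 4.36%.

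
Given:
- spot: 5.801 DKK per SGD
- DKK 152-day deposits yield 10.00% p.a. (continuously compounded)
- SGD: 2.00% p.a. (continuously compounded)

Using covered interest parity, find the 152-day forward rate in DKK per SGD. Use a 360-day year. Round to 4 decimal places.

6.0003

T = 152/360 years.
DKK accumulates by e^(0.1000×152/360) = 1.0431263.
SGD growth factor: e^(0.0200×152/360) = 1.0084802.
Forward (DKK per SGD) = 5.801 × 1.0431263 / 1.0084802 = 6.000292.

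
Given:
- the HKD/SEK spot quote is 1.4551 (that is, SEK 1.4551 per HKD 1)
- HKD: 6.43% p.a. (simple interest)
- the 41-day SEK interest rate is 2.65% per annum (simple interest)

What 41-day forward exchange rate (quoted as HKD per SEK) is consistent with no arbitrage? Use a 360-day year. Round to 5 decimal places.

T = 41/360 years.
SEK accumulates by 1 + 0.0265×41/360 = 1.0030181.
HKD growth factor: 1 + 0.0643×41/360 = 1.0073231.
Forward (SEK per HKD) = 1.4551 × 1.0030181 / 1.0073231 = 1.448881.
Quoted the other way: 1/1.448881 = 0.69019 HKD per SEK.

0.69019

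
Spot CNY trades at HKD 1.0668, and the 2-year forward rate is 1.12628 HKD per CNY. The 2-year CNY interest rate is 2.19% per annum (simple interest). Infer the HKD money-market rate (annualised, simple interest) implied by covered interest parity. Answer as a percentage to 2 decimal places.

T = 2 years.
By CIP, F/S equals the HKD-to-CNY growth ratio: 1.12628/1.0668 = 1.0557555.
CNY growth factor: 1 + 0.0219×2 = 1.043800.
That pins the HKD growth at 1.1019976.
(1.1019976 − 1)/T = 0.050999, i.e. 5.10%.

5.10%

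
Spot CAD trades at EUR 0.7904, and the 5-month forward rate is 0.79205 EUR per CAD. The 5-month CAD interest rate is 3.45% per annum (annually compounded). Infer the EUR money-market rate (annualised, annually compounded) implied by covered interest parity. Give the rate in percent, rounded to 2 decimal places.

T = 5/12 years.
CIP gives F = S · g_EUR/g_CAD, so g_EUR/g_CAD = 0.79205/0.7904 = 1.0020876.
CAD growth factor: (1 + 0.0345)^(5/12) = 1.0142329.
So the EUR growth factor = 1.0163502.
r = 1.0163502^(12/5) − 1 = 0.039691 → 3.97%.

3.97%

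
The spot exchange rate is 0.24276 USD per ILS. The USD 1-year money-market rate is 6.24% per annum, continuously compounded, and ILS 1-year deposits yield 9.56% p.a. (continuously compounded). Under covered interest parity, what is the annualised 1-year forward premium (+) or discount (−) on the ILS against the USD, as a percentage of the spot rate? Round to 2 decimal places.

T = 1 year.
F = S · g_USD/g_ILS = 0.24276 × 1.064388/1.1003188 = 0.23483270.
Annualised premium = (F − S)/S × (1/T) = (0.23483270 − 0.24276)/0.24276 ÷ 1 = -3.27%.

-3.27%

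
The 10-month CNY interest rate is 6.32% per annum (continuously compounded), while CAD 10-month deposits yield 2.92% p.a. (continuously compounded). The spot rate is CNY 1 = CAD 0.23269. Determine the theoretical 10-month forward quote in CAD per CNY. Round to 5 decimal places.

T = 10/12 years.
CAD accumulates by e^(0.0292×10/12) = 1.0246318.
CNY accumulates by e^(0.0632×10/12) = 1.0540782.
So F = 0.23269 × 1.0246318 / 1.0540782 = 0.2261896 (CAD/CNY).

0.22619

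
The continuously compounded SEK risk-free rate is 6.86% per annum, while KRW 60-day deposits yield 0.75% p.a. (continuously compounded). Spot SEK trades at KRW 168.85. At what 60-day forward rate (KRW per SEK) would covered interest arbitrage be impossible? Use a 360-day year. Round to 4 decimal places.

167.1393

T = 60/360 years.
Growth of 1 KRW over T: e^(0.0075×60/360) = 1.001250782.
SEK accumulates by e^(0.0686×60/360) = 1.011498944.
So F = 168.85 × 1.001250782 / 1.011498944 = 167.139269 (KRW/SEK).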